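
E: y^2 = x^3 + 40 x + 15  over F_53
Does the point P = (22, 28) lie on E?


Check whether y^2 = x^3 + 40 x + 15 (mod 53) for (x, y) = (22, 28).
LHS: y^2 = 28^2 mod 53 = 42
RHS: x^3 + 40 x + 15 = 22^3 + 40*22 + 15 mod 53 = 42
LHS = RHS

Yes, on the curve


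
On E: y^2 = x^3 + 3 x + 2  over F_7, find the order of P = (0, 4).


Compute successive multiples of P until we hit O:
  1P = (0, 4)
  2P = (2, 4)
  3P = (5, 3)
  4P = (4, 1)
  5P = (4, 6)
  6P = (5, 4)
  7P = (2, 3)
  8P = (0, 3)
  ... (continuing to 9P)
  9P = O

ord(P) = 9


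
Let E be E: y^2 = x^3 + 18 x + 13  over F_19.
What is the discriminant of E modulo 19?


4 a^3 + 27 b^2 = 4*18^3 + 27*13^2 = 23328 + 4563 = 27891
Delta = -16 * (27891) = -446256
Delta mod 19 = 16

Delta = 16 (mod 19)


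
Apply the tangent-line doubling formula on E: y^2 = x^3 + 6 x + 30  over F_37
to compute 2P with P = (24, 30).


Doubling: s = (3 x1^2 + a) / (2 y1)
s = (3*24^2 + 6) / (2*30) mod 37 = 3
x3 = s^2 - 2 x1 mod 37 = 3^2 - 2*24 = 35
y3 = s (x1 - x3) - y1 mod 37 = 3 * (24 - 35) - 30 = 11

2P = (35, 11)


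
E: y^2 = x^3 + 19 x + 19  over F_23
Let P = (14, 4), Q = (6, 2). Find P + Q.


P != Q, so use the chord formula.
s = (y2 - y1) / (x2 - x1) = (21) / (15) mod 23 = 6
x3 = s^2 - x1 - x2 mod 23 = 6^2 - 14 - 6 = 16
y3 = s (x1 - x3) - y1 mod 23 = 6 * (14 - 16) - 4 = 7

P + Q = (16, 7)


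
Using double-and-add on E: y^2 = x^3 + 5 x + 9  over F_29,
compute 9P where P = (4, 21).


k = 9 = 1001_2 (binary, LSB first: 1001)
Double-and-add from P = (4, 21):
  bit 0 = 1: acc = O + (4, 21) = (4, 21)
  bit 1 = 0: acc unchanged = (4, 21)
  bit 2 = 0: acc unchanged = (4, 21)
  bit 3 = 1: acc = (4, 21) + (3, 14) = (13, 3)

9P = (13, 3)


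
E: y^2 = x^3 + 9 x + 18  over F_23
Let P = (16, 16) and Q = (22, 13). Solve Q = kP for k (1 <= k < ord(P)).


Enumerate multiples of P until we hit Q = (22, 13):
  1P = (16, 16)
  2P = (18, 3)
  3P = (14, 17)
  4P = (22, 10)
  5P = (9, 0)
  6P = (22, 13)
Match found at i = 6.

k = 6


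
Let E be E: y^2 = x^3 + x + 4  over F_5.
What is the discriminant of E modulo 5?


4 a^3 + 27 b^2 = 4*1^3 + 27*4^2 = 4 + 432 = 436
Delta = -16 * (436) = -6976
Delta mod 5 = 4

Delta = 4 (mod 5)


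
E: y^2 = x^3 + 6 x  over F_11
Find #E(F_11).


For each x in F_11, count y with y^2 = x^3 + 6 x + 0 mod 11:
  x = 0: RHS = 0, y in [0]  -> 1 point(s)
  x = 2: RHS = 9, y in [3, 8]  -> 2 point(s)
  x = 3: RHS = 1, y in [1, 10]  -> 2 point(s)
  x = 4: RHS = 0, y in [0]  -> 1 point(s)
  x = 5: RHS = 1, y in [1, 10]  -> 2 point(s)
  x = 7: RHS = 0, y in [0]  -> 1 point(s)
  x = 10: RHS = 4, y in [2, 9]  -> 2 point(s)
Affine points: 11. Add the point at infinity: total = 12.

#E(F_11) = 12


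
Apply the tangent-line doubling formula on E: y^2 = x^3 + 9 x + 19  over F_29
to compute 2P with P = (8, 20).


Doubling: s = (3 x1^2 + a) / (2 y1)
s = (3*8^2 + 9) / (2*20) mod 29 = 13
x3 = s^2 - 2 x1 mod 29 = 13^2 - 2*8 = 8
y3 = s (x1 - x3) - y1 mod 29 = 13 * (8 - 8) - 20 = 9

2P = (8, 9)


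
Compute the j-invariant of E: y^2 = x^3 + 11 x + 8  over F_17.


Delta = -16(4 a^3 + 27 b^2) mod 17 = 14
-1728 * (4 a)^3 = -1728 * (4*11)^3 mod 17 = 16
j = 16 * 14^(-1) mod 17 = 6

j = 6 (mod 17)


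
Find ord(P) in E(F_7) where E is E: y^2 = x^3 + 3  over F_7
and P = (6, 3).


Compute successive multiples of P until we hit O:
  1P = (6, 3)
  2P = (4, 5)
  3P = (5, 3)
  4P = (3, 4)
  5P = (2, 5)
  6P = (1, 5)
  7P = (1, 2)
  8P = (2, 2)
  ... (continuing to 13P)
  13P = O

ord(P) = 13


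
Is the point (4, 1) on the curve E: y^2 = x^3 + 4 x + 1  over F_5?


Check whether y^2 = x^3 + 4 x + 1 (mod 5) for (x, y) = (4, 1).
LHS: y^2 = 1^2 mod 5 = 1
RHS: x^3 + 4 x + 1 = 4^3 + 4*4 + 1 mod 5 = 1
LHS = RHS

Yes, on the curve


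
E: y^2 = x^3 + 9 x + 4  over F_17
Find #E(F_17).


For each x in F_17, count y with y^2 = x^3 + 9 x + 4 mod 17:
  x = 0: RHS = 4, y in [2, 15]  -> 2 point(s)
  x = 2: RHS = 13, y in [8, 9]  -> 2 point(s)
  x = 4: RHS = 2, y in [6, 11]  -> 2 point(s)
  x = 5: RHS = 4, y in [2, 15]  -> 2 point(s)
  x = 6: RHS = 2, y in [6, 11]  -> 2 point(s)
  x = 7: RHS = 2, y in [6, 11]  -> 2 point(s)
  x = 9: RHS = 15, y in [7, 10]  -> 2 point(s)
  x = 12: RHS = 4, y in [2, 15]  -> 2 point(s)
  x = 14: RHS = 1, y in [1, 16]  -> 2 point(s)
Affine points: 18. Add the point at infinity: total = 19.

#E(F_17) = 19


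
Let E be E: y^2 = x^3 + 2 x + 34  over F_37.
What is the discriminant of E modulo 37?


4 a^3 + 27 b^2 = 4*2^3 + 27*34^2 = 32 + 31212 = 31244
Delta = -16 * (31244) = -499904
Delta mod 37 = 3

Delta = 3 (mod 37)


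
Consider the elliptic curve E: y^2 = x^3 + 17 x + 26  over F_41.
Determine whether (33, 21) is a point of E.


Check whether y^2 = x^3 + 17 x + 26 (mod 41) for (x, y) = (33, 21).
LHS: y^2 = 21^2 mod 41 = 31
RHS: x^3 + 17 x + 26 = 33^3 + 17*33 + 26 mod 41 = 34
LHS != RHS

No, not on the curve


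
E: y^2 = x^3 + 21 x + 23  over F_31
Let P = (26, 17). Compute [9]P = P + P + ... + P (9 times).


k = 9 = 1001_2 (binary, LSB first: 1001)
Double-and-add from P = (26, 17):
  bit 0 = 1: acc = O + (26, 17) = (26, 17)
  bit 1 = 0: acc unchanged = (26, 17)
  bit 2 = 0: acc unchanged = (26, 17)
  bit 3 = 1: acc = (26, 17) + (30, 1) = (22, 29)

9P = (22, 29)


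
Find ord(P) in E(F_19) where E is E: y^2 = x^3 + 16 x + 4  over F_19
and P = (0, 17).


Compute successive multiples of P until we hit O:
  1P = (0, 17)
  2P = (16, 9)
  3P = (8, 6)
  4P = (12, 9)
  5P = (18, 14)
  6P = (10, 10)
  7P = (15, 3)
  8P = (2, 14)
  ... (continuing to 18P)
  18P = O

ord(P) = 18


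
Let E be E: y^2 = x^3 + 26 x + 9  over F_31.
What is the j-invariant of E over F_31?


Delta = -16(4 a^3 + 27 b^2) mod 31 = 9
-1728 * (4 a)^3 = -1728 * (4*26)^3 mod 31 = 15
j = 15 * 9^(-1) mod 31 = 12

j = 12 (mod 31)


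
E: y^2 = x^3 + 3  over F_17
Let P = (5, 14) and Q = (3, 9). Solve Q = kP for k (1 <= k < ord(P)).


Enumerate multiples of P until we hit Q = (3, 9):
  1P = (5, 14)
  2P = (6, 7)
  3P = (4, 13)
  4P = (9, 16)
  5P = (16, 6)
  6P = (11, 12)
  7P = (3, 8)
  8P = (1, 15)
  9P = (10, 0)
  10P = (1, 2)
  11P = (3, 9)
Match found at i = 11.

k = 11


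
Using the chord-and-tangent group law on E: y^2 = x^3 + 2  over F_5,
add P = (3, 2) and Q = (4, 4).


P != Q, so use the chord formula.
s = (y2 - y1) / (x2 - x1) = (2) / (1) mod 5 = 2
x3 = s^2 - x1 - x2 mod 5 = 2^2 - 3 - 4 = 2
y3 = s (x1 - x3) - y1 mod 5 = 2 * (3 - 2) - 2 = 0

P + Q = (2, 0)


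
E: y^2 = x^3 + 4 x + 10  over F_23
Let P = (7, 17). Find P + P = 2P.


Doubling: s = (3 x1^2 + a) / (2 y1)
s = (3*7^2 + 4) / (2*17) mod 23 = 20
x3 = s^2 - 2 x1 mod 23 = 20^2 - 2*7 = 18
y3 = s (x1 - x3) - y1 mod 23 = 20 * (7 - 18) - 17 = 16

2P = (18, 16)


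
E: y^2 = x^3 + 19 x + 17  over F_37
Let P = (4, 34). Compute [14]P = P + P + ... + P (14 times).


k = 14 = 1110_2 (binary, LSB first: 0111)
Double-and-add from P = (4, 34):
  bit 0 = 0: acc unchanged = O
  bit 1 = 1: acc = O + (17, 31) = (17, 31)
  bit 2 = 1: acc = (17, 31) + (2, 27) = (11, 15)
  bit 3 = 1: acc = (11, 15) + (12, 7) = (4, 3)

14P = (4, 3)


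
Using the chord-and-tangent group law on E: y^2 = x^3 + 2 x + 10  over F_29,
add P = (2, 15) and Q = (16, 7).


P != Q, so use the chord formula.
s = (y2 - y1) / (x2 - x1) = (21) / (14) mod 29 = 16
x3 = s^2 - x1 - x2 mod 29 = 16^2 - 2 - 16 = 6
y3 = s (x1 - x3) - y1 mod 29 = 16 * (2 - 6) - 15 = 8

P + Q = (6, 8)


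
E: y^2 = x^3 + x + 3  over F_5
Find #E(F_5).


For each x in F_5, count y with y^2 = x^3 + 1 x + 3 mod 5:
  x = 1: RHS = 0, y in [0]  -> 1 point(s)
  x = 4: RHS = 1, y in [1, 4]  -> 2 point(s)
Affine points: 3. Add the point at infinity: total = 4.

#E(F_5) = 4


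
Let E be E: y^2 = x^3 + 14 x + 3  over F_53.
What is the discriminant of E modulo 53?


4 a^3 + 27 b^2 = 4*14^3 + 27*3^2 = 10976 + 243 = 11219
Delta = -16 * (11219) = -179504
Delta mod 53 = 7

Delta = 7 (mod 53)


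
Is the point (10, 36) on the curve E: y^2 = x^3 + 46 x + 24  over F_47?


Check whether y^2 = x^3 + 46 x + 24 (mod 47) for (x, y) = (10, 36).
LHS: y^2 = 36^2 mod 47 = 27
RHS: x^3 + 46 x + 24 = 10^3 + 46*10 + 24 mod 47 = 27
LHS = RHS

Yes, on the curve


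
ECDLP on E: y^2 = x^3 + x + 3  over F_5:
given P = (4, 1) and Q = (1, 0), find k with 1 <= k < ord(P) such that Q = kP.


Enumerate multiples of P until we hit Q = (1, 0):
  1P = (4, 1)
  2P = (1, 0)
Match found at i = 2.

k = 2


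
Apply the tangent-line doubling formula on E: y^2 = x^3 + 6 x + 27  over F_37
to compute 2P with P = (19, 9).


Doubling: s = (3 x1^2 + a) / (2 y1)
s = (3*19^2 + 6) / (2*9) mod 37 = 5
x3 = s^2 - 2 x1 mod 37 = 5^2 - 2*19 = 24
y3 = s (x1 - x3) - y1 mod 37 = 5 * (19 - 24) - 9 = 3

2P = (24, 3)


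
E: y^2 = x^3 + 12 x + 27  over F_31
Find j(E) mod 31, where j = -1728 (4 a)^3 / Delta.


Delta = -16(4 a^3 + 27 b^2) mod 31 = 17
-1728 * (4 a)^3 = -1728 * (4*12)^3 mod 31 = 27
j = 27 * 17^(-1) mod 31 = 18

j = 18 (mod 31)


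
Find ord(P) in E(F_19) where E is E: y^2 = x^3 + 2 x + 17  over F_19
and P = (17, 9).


Compute successive multiples of P until we hit O:
  1P = (17, 9)
  2P = (10, 7)
  3P = (1, 1)
  4P = (6, 6)
  5P = (0, 6)
  6P = (9, 17)
  7P = (13, 6)
  8P = (5, 0)
  ... (continuing to 16P)
  16P = O

ord(P) = 16


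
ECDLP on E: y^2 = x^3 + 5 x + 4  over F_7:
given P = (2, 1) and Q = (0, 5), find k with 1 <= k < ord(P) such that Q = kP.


Enumerate multiples of P until we hit Q = (0, 5):
  1P = (2, 1)
  2P = (0, 2)
  3P = (0, 5)
Match found at i = 3.

k = 3


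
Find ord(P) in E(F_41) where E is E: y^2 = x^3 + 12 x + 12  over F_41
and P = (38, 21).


Compute successive multiples of P until we hit O:
  1P = (38, 21)
  2P = (10, 5)
  3P = (36, 27)
  4P = (17, 39)
  5P = (11, 32)
  6P = (15, 0)
  7P = (11, 9)
  8P = (17, 2)
  ... (continuing to 12P)
  12P = O

ord(P) = 12


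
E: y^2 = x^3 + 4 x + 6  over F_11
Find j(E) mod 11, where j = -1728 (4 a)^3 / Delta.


Delta = -16(4 a^3 + 27 b^2) mod 11 = 9
-1728 * (4 a)^3 = -1728 * (4*4)^3 mod 11 = 7
j = 7 * 9^(-1) mod 11 = 2

j = 2 (mod 11)


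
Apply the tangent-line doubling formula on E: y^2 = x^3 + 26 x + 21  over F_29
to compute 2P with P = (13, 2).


Doubling: s = (3 x1^2 + a) / (2 y1)
s = (3*13^2 + 26) / (2*2) mod 29 = 10
x3 = s^2 - 2 x1 mod 29 = 10^2 - 2*13 = 16
y3 = s (x1 - x3) - y1 mod 29 = 10 * (13 - 16) - 2 = 26

2P = (16, 26)


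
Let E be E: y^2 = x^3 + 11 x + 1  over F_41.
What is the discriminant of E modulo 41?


4 a^3 + 27 b^2 = 4*11^3 + 27*1^2 = 5324 + 27 = 5351
Delta = -16 * (5351) = -85616
Delta mod 41 = 33

Delta = 33 (mod 41)


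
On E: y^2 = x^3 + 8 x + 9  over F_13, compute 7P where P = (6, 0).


k = 7 = 111_2 (binary, LSB first: 111)
Double-and-add from P = (6, 0):
  bit 0 = 1: acc = O + (6, 0) = (6, 0)
  bit 1 = 1: acc = (6, 0) + O = (6, 0)
  bit 2 = 1: acc = (6, 0) + O = (6, 0)

7P = (6, 0)


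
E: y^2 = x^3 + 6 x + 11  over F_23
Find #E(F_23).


For each x in F_23, count y with y^2 = x^3 + 6 x + 11 mod 23:
  x = 1: RHS = 18, y in [8, 15]  -> 2 point(s)
  x = 2: RHS = 8, y in [10, 13]  -> 2 point(s)
  x = 9: RHS = 12, y in [9, 14]  -> 2 point(s)
  x = 10: RHS = 13, y in [6, 17]  -> 2 point(s)
  x = 13: RHS = 9, y in [3, 20]  -> 2 point(s)
  x = 15: RHS = 3, y in [7, 16]  -> 2 point(s)
  x = 17: RHS = 12, y in [9, 14]  -> 2 point(s)
  x = 20: RHS = 12, y in [9, 14]  -> 2 point(s)
  x = 22: RHS = 4, y in [2, 21]  -> 2 point(s)
Affine points: 18. Add the point at infinity: total = 19.

#E(F_23) = 19


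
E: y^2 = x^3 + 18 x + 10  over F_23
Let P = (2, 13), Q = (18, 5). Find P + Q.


P != Q, so use the chord formula.
s = (y2 - y1) / (x2 - x1) = (15) / (16) mod 23 = 11
x3 = s^2 - x1 - x2 mod 23 = 11^2 - 2 - 18 = 9
y3 = s (x1 - x3) - y1 mod 23 = 11 * (2 - 9) - 13 = 2

P + Q = (9, 2)


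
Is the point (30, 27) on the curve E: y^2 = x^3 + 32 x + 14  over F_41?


Check whether y^2 = x^3 + 32 x + 14 (mod 41) for (x, y) = (30, 27).
LHS: y^2 = 27^2 mod 41 = 32
RHS: x^3 + 32 x + 14 = 30^3 + 32*30 + 14 mod 41 = 12
LHS != RHS

No, not on the curve


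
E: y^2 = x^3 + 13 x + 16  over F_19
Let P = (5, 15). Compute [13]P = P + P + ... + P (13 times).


k = 13 = 1101_2 (binary, LSB first: 1011)
Double-and-add from P = (5, 15):
  bit 0 = 1: acc = O + (5, 15) = (5, 15)
  bit 1 = 0: acc unchanged = (5, 15)
  bit 2 = 1: acc = (5, 15) + (17, 1) = (1, 12)
  bit 3 = 1: acc = (1, 12) + (13, 11) = (12, 0)

13P = (12, 0)


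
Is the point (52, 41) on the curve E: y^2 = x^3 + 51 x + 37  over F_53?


Check whether y^2 = x^3 + 51 x + 37 (mod 53) for (x, y) = (52, 41).
LHS: y^2 = 41^2 mod 53 = 38
RHS: x^3 + 51 x + 37 = 52^3 + 51*52 + 37 mod 53 = 38
LHS = RHS

Yes, on the curve


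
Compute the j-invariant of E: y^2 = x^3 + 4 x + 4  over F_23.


Delta = -16(4 a^3 + 27 b^2) mod 23 = 9
-1728 * (4 a)^3 = -1728 * (4*4)^3 mod 23 = 17
j = 17 * 9^(-1) mod 23 = 7

j = 7 (mod 23)


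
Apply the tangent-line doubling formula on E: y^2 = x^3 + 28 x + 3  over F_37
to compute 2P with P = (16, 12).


Doubling: s = (3 x1^2 + a) / (2 y1)
s = (3*16^2 + 28) / (2*12) mod 37 = 27
x3 = s^2 - 2 x1 mod 37 = 27^2 - 2*16 = 31
y3 = s (x1 - x3) - y1 mod 37 = 27 * (16 - 31) - 12 = 27

2P = (31, 27)


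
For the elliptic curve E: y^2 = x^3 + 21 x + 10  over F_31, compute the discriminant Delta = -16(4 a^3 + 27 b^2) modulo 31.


4 a^3 + 27 b^2 = 4*21^3 + 27*10^2 = 37044 + 2700 = 39744
Delta = -16 * (39744) = -635904
Delta mod 31 = 30

Delta = 30 (mod 31)


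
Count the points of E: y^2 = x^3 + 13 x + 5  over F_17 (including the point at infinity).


For each x in F_17, count y with y^2 = x^3 + 13 x + 5 mod 17:
  x = 1: RHS = 2, y in [6, 11]  -> 2 point(s)
  x = 4: RHS = 2, y in [6, 11]  -> 2 point(s)
  x = 5: RHS = 8, y in [5, 12]  -> 2 point(s)
  x = 8: RHS = 9, y in [3, 14]  -> 2 point(s)
  x = 9: RHS = 1, y in [1, 16]  -> 2 point(s)
  x = 10: RHS = 13, y in [8, 9]  -> 2 point(s)
  x = 11: RHS = 0, y in [0]  -> 1 point(s)
  x = 12: RHS = 2, y in [6, 11]  -> 2 point(s)
  x = 13: RHS = 8, y in [5, 12]  -> 2 point(s)
  x = 16: RHS = 8, y in [5, 12]  -> 2 point(s)
Affine points: 19. Add the point at infinity: total = 20.

#E(F_17) = 20


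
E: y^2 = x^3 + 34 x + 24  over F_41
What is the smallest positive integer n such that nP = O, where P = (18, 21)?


Compute successive multiples of P until we hit O:
  1P = (18, 21)
  2P = (38, 31)
  3P = (16, 21)
  4P = (7, 20)
  5P = (36, 37)
  6P = (5, 27)
  7P = (17, 29)
  8P = (29, 26)
  ... (continuing to 34P)
  34P = O

ord(P) = 34


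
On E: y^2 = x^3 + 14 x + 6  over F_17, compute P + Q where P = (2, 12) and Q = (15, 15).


P != Q, so use the chord formula.
s = (y2 - y1) / (x2 - x1) = (3) / (13) mod 17 = 12
x3 = s^2 - x1 - x2 mod 17 = 12^2 - 2 - 15 = 8
y3 = s (x1 - x3) - y1 mod 17 = 12 * (2 - 8) - 12 = 1

P + Q = (8, 1)


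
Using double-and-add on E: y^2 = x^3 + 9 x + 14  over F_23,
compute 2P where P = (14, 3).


k = 2 = 10_2 (binary, LSB first: 01)
Double-and-add from P = (14, 3):
  bit 0 = 0: acc unchanged = O
  bit 1 = 1: acc = O + (11, 8) = (11, 8)

2P = (11, 8)


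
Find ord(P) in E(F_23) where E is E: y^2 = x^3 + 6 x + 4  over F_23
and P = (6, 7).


Compute successive multiples of P until we hit O:
  1P = (6, 7)
  2P = (13, 5)
  3P = (13, 18)
  4P = (6, 16)
  5P = O

ord(P) = 5


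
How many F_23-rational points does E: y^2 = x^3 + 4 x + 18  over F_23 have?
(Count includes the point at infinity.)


For each x in F_23, count y with y^2 = x^3 + 4 x + 18 mod 23:
  x = 0: RHS = 18, y in [8, 15]  -> 2 point(s)
  x = 1: RHS = 0, y in [0]  -> 1 point(s)
  x = 4: RHS = 6, y in [11, 12]  -> 2 point(s)
  x = 5: RHS = 2, y in [5, 18]  -> 2 point(s)
  x = 9: RHS = 1, y in [1, 22]  -> 2 point(s)
  x = 10: RHS = 0, y in [0]  -> 1 point(s)
  x = 11: RHS = 13, y in [6, 17]  -> 2 point(s)
  x = 12: RHS = 0, y in [0]  -> 1 point(s)
  x = 13: RHS = 13, y in [6, 17]  -> 2 point(s)
  x = 14: RHS = 12, y in [9, 14]  -> 2 point(s)
  x = 15: RHS = 3, y in [7, 16]  -> 2 point(s)
  x = 17: RHS = 8, y in [10, 13]  -> 2 point(s)
  x = 20: RHS = 2, y in [5, 18]  -> 2 point(s)
  x = 21: RHS = 2, y in [5, 18]  -> 2 point(s)
  x = 22: RHS = 13, y in [6, 17]  -> 2 point(s)
Affine points: 27. Add the point at infinity: total = 28.

#E(F_23) = 28


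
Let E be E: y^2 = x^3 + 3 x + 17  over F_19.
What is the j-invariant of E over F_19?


Delta = -16(4 a^3 + 27 b^2) mod 19 = 2
-1728 * (4 a)^3 = -1728 * (4*3)^3 mod 19 = 18
j = 18 * 2^(-1) mod 19 = 9

j = 9 (mod 19)


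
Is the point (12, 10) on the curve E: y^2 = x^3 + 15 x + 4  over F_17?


Check whether y^2 = x^3 + 15 x + 4 (mod 17) for (x, y) = (12, 10).
LHS: y^2 = 10^2 mod 17 = 15
RHS: x^3 + 15 x + 4 = 12^3 + 15*12 + 4 mod 17 = 8
LHS != RHS

No, not on the curve


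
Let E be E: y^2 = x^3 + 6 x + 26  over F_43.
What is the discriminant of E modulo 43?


4 a^3 + 27 b^2 = 4*6^3 + 27*26^2 = 864 + 18252 = 19116
Delta = -16 * (19116) = -305856
Delta mod 43 = 3

Delta = 3 (mod 43)


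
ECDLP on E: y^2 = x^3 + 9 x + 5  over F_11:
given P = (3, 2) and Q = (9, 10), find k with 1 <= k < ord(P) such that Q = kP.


Enumerate multiples of P until we hit Q = (9, 10):
  1P = (3, 2)
  2P = (9, 10)
Match found at i = 2.

k = 2


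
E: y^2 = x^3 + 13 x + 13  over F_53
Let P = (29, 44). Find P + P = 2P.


Doubling: s = (3 x1^2 + a) / (2 y1)
s = (3*29^2 + 13) / (2*44) mod 53 = 24
x3 = s^2 - 2 x1 mod 53 = 24^2 - 2*29 = 41
y3 = s (x1 - x3) - y1 mod 53 = 24 * (29 - 41) - 44 = 39

2P = (41, 39)


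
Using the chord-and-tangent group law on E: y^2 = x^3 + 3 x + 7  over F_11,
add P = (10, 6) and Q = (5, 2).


P != Q, so use the chord formula.
s = (y2 - y1) / (x2 - x1) = (7) / (6) mod 11 = 3
x3 = s^2 - x1 - x2 mod 11 = 3^2 - 10 - 5 = 5
y3 = s (x1 - x3) - y1 mod 11 = 3 * (10 - 5) - 6 = 9

P + Q = (5, 9)


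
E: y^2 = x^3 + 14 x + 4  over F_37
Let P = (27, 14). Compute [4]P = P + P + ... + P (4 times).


k = 4 = 100_2 (binary, LSB first: 001)
Double-and-add from P = (27, 14):
  bit 0 = 0: acc unchanged = O
  bit 1 = 0: acc unchanged = O
  bit 2 = 1: acc = O + (27, 23) = (27, 23)

4P = (27, 23)


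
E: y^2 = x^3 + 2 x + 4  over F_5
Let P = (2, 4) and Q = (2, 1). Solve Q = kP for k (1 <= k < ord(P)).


Enumerate multiples of P until we hit Q = (2, 1):
  1P = (2, 4)
  2P = (0, 2)
  3P = (4, 4)
  4P = (4, 1)
  5P = (0, 3)
  6P = (2, 1)
Match found at i = 6.

k = 6


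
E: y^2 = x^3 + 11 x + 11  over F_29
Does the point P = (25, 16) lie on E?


Check whether y^2 = x^3 + 11 x + 11 (mod 29) for (x, y) = (25, 16).
LHS: y^2 = 16^2 mod 29 = 24
RHS: x^3 + 11 x + 11 = 25^3 + 11*25 + 11 mod 29 = 19
LHS != RHS

No, not on the curve


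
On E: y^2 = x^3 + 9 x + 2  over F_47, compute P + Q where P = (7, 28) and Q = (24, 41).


P != Q, so use the chord formula.
s = (y2 - y1) / (x2 - x1) = (13) / (17) mod 47 = 45
x3 = s^2 - x1 - x2 mod 47 = 45^2 - 7 - 24 = 20
y3 = s (x1 - x3) - y1 mod 47 = 45 * (7 - 20) - 28 = 45

P + Q = (20, 45)


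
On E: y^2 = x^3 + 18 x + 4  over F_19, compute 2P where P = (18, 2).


Doubling: s = (3 x1^2 + a) / (2 y1)
s = (3*18^2 + 18) / (2*2) mod 19 = 10
x3 = s^2 - 2 x1 mod 19 = 10^2 - 2*18 = 7
y3 = s (x1 - x3) - y1 mod 19 = 10 * (18 - 7) - 2 = 13

2P = (7, 13)


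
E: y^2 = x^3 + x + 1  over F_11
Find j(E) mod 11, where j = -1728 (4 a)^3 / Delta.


Delta = -16(4 a^3 + 27 b^2) mod 11 = 10
-1728 * (4 a)^3 = -1728 * (4*1)^3 mod 11 = 2
j = 2 * 10^(-1) mod 11 = 9

j = 9 (mod 11)


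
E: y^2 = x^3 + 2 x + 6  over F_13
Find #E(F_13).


For each x in F_13, count y with y^2 = x^3 + 2 x + 6 mod 13:
  x = 1: RHS = 9, y in [3, 10]  -> 2 point(s)
  x = 3: RHS = 0, y in [0]  -> 1 point(s)
  x = 4: RHS = 0, y in [0]  -> 1 point(s)
  x = 6: RHS = 0, y in [0]  -> 1 point(s)
  x = 7: RHS = 12, y in [5, 8]  -> 2 point(s)
  x = 8: RHS = 1, y in [1, 12]  -> 2 point(s)
  x = 9: RHS = 12, y in [5, 8]  -> 2 point(s)
  x = 10: RHS = 12, y in [5, 8]  -> 2 point(s)
  x = 12: RHS = 3, y in [4, 9]  -> 2 point(s)
Affine points: 15. Add the point at infinity: total = 16.

#E(F_13) = 16


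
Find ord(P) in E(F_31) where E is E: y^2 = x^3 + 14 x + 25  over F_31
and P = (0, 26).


Compute successive multiples of P until we hit O:
  1P = (0, 26)
  2P = (28, 7)
  3P = (19, 19)
  4P = (16, 6)
  5P = (3, 1)
  6P = (1, 3)
  7P = (1, 28)
  8P = (3, 30)
  ... (continuing to 13P)
  13P = O

ord(P) = 13


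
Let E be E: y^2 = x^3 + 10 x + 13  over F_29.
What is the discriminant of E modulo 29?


4 a^3 + 27 b^2 = 4*10^3 + 27*13^2 = 4000 + 4563 = 8563
Delta = -16 * (8563) = -137008
Delta mod 29 = 17

Delta = 17 (mod 29)


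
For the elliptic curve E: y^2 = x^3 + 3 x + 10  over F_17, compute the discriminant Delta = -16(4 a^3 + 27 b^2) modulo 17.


4 a^3 + 27 b^2 = 4*3^3 + 27*10^2 = 108 + 2700 = 2808
Delta = -16 * (2808) = -44928
Delta mod 17 = 3

Delta = 3 (mod 17)


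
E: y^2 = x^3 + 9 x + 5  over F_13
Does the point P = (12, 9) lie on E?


Check whether y^2 = x^3 + 9 x + 5 (mod 13) for (x, y) = (12, 9).
LHS: y^2 = 9^2 mod 13 = 3
RHS: x^3 + 9 x + 5 = 12^3 + 9*12 + 5 mod 13 = 8
LHS != RHS

No, not on the curve


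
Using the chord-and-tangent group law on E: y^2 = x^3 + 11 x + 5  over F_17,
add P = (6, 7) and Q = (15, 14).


P != Q, so use the chord formula.
s = (y2 - y1) / (x2 - x1) = (7) / (9) mod 17 = 14
x3 = s^2 - x1 - x2 mod 17 = 14^2 - 6 - 15 = 5
y3 = s (x1 - x3) - y1 mod 17 = 14 * (6 - 5) - 7 = 7

P + Q = (5, 7)


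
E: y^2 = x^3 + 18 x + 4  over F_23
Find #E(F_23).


For each x in F_23, count y with y^2 = x^3 + 18 x + 4 mod 23:
  x = 0: RHS = 4, y in [2, 21]  -> 2 point(s)
  x = 1: RHS = 0, y in [0]  -> 1 point(s)
  x = 2: RHS = 2, y in [5, 18]  -> 2 point(s)
  x = 3: RHS = 16, y in [4, 19]  -> 2 point(s)
  x = 4: RHS = 2, y in [5, 18]  -> 2 point(s)
  x = 5: RHS = 12, y in [9, 14]  -> 2 point(s)
  x = 6: RHS = 6, y in [11, 12]  -> 2 point(s)
  x = 7: RHS = 13, y in [6, 17]  -> 2 point(s)
  x = 8: RHS = 16, y in [4, 19]  -> 2 point(s)
  x = 12: RHS = 16, y in [4, 19]  -> 2 point(s)
  x = 16: RHS = 18, y in [8, 15]  -> 2 point(s)
  x = 17: RHS = 2, y in [5, 18]  -> 2 point(s)
  x = 19: RHS = 6, y in [11, 12]  -> 2 point(s)
  x = 21: RHS = 6, y in [11, 12]  -> 2 point(s)
  x = 22: RHS = 8, y in [10, 13]  -> 2 point(s)
Affine points: 29. Add the point at infinity: total = 30.

#E(F_23) = 30


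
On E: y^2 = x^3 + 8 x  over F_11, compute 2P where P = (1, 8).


Doubling: s = (3 x1^2 + a) / (2 y1)
s = (3*1^2 + 8) / (2*8) mod 11 = 0
x3 = s^2 - 2 x1 mod 11 = 0^2 - 2*1 = 9
y3 = s (x1 - x3) - y1 mod 11 = 0 * (1 - 9) - 8 = 3

2P = (9, 3)


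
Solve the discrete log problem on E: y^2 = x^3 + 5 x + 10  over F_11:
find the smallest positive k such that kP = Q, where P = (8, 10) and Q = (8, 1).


Enumerate multiples of P until we hit Q = (8, 1):
  1P = (8, 10)
  2P = (9, 6)
  3P = (10, 9)
  4P = (7, 6)
  5P = (1, 7)
  6P = (6, 5)
  7P = (6, 6)
  8P = (1, 4)
  9P = (7, 5)
  10P = (10, 2)
  11P = (9, 5)
  12P = (8, 1)
Match found at i = 12.

k = 12


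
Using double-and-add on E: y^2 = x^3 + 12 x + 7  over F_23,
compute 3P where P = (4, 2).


k = 3 = 11_2 (binary, LSB first: 11)
Double-and-add from P = (4, 2):
  bit 0 = 1: acc = O + (4, 2) = (4, 2)
  bit 1 = 1: acc = (4, 2) + (10, 0) = (4, 21)

3P = (4, 21)


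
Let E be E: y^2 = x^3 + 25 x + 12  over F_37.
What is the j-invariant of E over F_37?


Delta = -16(4 a^3 + 27 b^2) mod 37 = 25
-1728 * (4 a)^3 = -1728 * (4*25)^3 mod 37 = 11
j = 11 * 25^(-1) mod 37 = 33

j = 33 (mod 37)


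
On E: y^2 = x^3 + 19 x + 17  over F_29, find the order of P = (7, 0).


Compute successive multiples of P until we hit O:
  1P = (7, 0)
  2P = O

ord(P) = 2


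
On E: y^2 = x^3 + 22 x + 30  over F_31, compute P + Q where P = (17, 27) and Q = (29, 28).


P != Q, so use the chord formula.
s = (y2 - y1) / (x2 - x1) = (1) / (12) mod 31 = 13
x3 = s^2 - x1 - x2 mod 31 = 13^2 - 17 - 29 = 30
y3 = s (x1 - x3) - y1 mod 31 = 13 * (17 - 30) - 27 = 21

P + Q = (30, 21)


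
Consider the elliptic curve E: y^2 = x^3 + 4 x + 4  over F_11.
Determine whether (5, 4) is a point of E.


Check whether y^2 = x^3 + 4 x + 4 (mod 11) for (x, y) = (5, 4).
LHS: y^2 = 4^2 mod 11 = 5
RHS: x^3 + 4 x + 4 = 5^3 + 4*5 + 4 mod 11 = 6
LHS != RHS

No, not on the curve


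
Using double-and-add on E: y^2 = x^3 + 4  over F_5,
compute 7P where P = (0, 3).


k = 7 = 111_2 (binary, LSB first: 111)
Double-and-add from P = (0, 3):
  bit 0 = 1: acc = O + (0, 3) = (0, 3)
  bit 1 = 1: acc = (0, 3) + (0, 2) = O
  bit 2 = 1: acc = O + (0, 3) = (0, 3)

7P = (0, 3)


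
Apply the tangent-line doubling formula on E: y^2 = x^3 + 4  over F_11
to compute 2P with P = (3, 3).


Doubling: s = (3 x1^2 + a) / (2 y1)
s = (3*3^2 + 0) / (2*3) mod 11 = 10
x3 = s^2 - 2 x1 mod 11 = 10^2 - 2*3 = 6
y3 = s (x1 - x3) - y1 mod 11 = 10 * (3 - 6) - 3 = 0

2P = (6, 0)


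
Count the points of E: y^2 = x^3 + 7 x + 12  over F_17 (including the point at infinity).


For each x in F_17, count y with y^2 = x^3 + 7 x + 12 mod 17:
  x = 2: RHS = 0, y in [0]  -> 1 point(s)
  x = 3: RHS = 9, y in [3, 14]  -> 2 point(s)
  x = 4: RHS = 2, y in [6, 11]  -> 2 point(s)
  x = 5: RHS = 2, y in [6, 11]  -> 2 point(s)
  x = 6: RHS = 15, y in [7, 10]  -> 2 point(s)
  x = 7: RHS = 13, y in [8, 9]  -> 2 point(s)
  x = 8: RHS = 2, y in [6, 11]  -> 2 point(s)
  x = 11: RHS = 9, y in [3, 14]  -> 2 point(s)
  x = 14: RHS = 15, y in [7, 10]  -> 2 point(s)
  x = 16: RHS = 4, y in [2, 15]  -> 2 point(s)
Affine points: 19. Add the point at infinity: total = 20.

#E(F_17) = 20


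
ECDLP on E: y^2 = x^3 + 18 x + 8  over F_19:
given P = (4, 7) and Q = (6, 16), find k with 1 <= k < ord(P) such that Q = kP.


Enumerate multiples of P until we hit Q = (6, 16):
  1P = (4, 7)
  2P = (15, 9)
  3P = (6, 3)
  4P = (13, 11)
  5P = (9, 14)
  6P = (11, 6)
  7P = (11, 13)
  8P = (9, 5)
  9P = (13, 8)
  10P = (6, 16)
Match found at i = 10.

k = 10


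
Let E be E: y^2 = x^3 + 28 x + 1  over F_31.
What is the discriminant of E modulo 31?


4 a^3 + 27 b^2 = 4*28^3 + 27*1^2 = 87808 + 27 = 87835
Delta = -16 * (87835) = -1405360
Delta mod 31 = 25

Delta = 25 (mod 31)


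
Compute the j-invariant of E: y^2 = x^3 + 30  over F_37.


Delta = -16(4 a^3 + 27 b^2) mod 37 = 33
-1728 * (4 a)^3 = -1728 * (4*0)^3 mod 37 = 0
j = 0 * 33^(-1) mod 37 = 0

j = 0 (mod 37)


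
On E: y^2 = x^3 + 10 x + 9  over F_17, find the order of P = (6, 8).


Compute successive multiples of P until we hit O:
  1P = (6, 8)
  2P = (6, 9)
  3P = O

ord(P) = 3


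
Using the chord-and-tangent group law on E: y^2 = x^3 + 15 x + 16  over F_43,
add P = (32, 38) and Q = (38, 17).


P != Q, so use the chord formula.
s = (y2 - y1) / (x2 - x1) = (22) / (6) mod 43 = 18
x3 = s^2 - x1 - x2 mod 43 = 18^2 - 32 - 38 = 39
y3 = s (x1 - x3) - y1 mod 43 = 18 * (32 - 39) - 38 = 8

P + Q = (39, 8)


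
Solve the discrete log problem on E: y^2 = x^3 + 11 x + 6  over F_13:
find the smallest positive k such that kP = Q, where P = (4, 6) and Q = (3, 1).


Enumerate multiples of P until we hit Q = (3, 1):
  1P = (4, 6)
  2P = (2, 6)
  3P = (7, 7)
  4P = (5, 11)
  5P = (3, 12)
  6P = (3, 1)
Match found at i = 6.

k = 6


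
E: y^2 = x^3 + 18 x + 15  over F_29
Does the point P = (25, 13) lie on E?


Check whether y^2 = x^3 + 18 x + 15 (mod 29) for (x, y) = (25, 13).
LHS: y^2 = 13^2 mod 29 = 24
RHS: x^3 + 18 x + 15 = 25^3 + 18*25 + 15 mod 29 = 24
LHS = RHS

Yes, on the curve


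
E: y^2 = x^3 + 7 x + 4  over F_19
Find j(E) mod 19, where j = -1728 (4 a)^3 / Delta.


Delta = -16(4 a^3 + 27 b^2) mod 19 = 16
-1728 * (4 a)^3 = -1728 * (4*7)^3 mod 19 = 7
j = 7 * 16^(-1) mod 19 = 4

j = 4 (mod 19)


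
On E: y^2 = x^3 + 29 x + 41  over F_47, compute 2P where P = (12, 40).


Doubling: s = (3 x1^2 + a) / (2 y1)
s = (3*12^2 + 29) / (2*40) mod 47 = 4
x3 = s^2 - 2 x1 mod 47 = 4^2 - 2*12 = 39
y3 = s (x1 - x3) - y1 mod 47 = 4 * (12 - 39) - 40 = 40

2P = (39, 40)


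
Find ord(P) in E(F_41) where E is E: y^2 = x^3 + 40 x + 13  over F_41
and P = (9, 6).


Compute successive multiples of P until we hit O:
  1P = (9, 6)
  2P = (14, 23)
  3P = (23, 12)
  4P = (5, 25)
  5P = (6, 31)
  6P = (18, 28)
  7P = (22, 26)
  8P = (8, 5)
  ... (continuing to 45P)
  45P = O

ord(P) = 45


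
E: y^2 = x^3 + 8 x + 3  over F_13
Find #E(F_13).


For each x in F_13, count y with y^2 = x^3 + 8 x + 3 mod 13:
  x = 0: RHS = 3, y in [4, 9]  -> 2 point(s)
  x = 1: RHS = 12, y in [5, 8]  -> 2 point(s)
  x = 2: RHS = 1, y in [1, 12]  -> 2 point(s)
  x = 5: RHS = 12, y in [5, 8]  -> 2 point(s)
  x = 7: RHS = 12, y in [5, 8]  -> 2 point(s)
  x = 10: RHS = 4, y in [2, 11]  -> 2 point(s)
Affine points: 12. Add the point at infinity: total = 13.

#E(F_13) = 13


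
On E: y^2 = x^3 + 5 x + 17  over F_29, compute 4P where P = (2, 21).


k = 4 = 100_2 (binary, LSB first: 001)
Double-and-add from P = (2, 21):
  bit 0 = 0: acc unchanged = O
  bit 1 = 0: acc unchanged = O
  bit 2 = 1: acc = O + (2, 21) = (2, 21)

4P = (2, 21)


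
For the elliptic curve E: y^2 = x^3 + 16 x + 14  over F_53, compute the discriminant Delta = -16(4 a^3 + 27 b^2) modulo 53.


4 a^3 + 27 b^2 = 4*16^3 + 27*14^2 = 16384 + 5292 = 21676
Delta = -16 * (21676) = -346816
Delta mod 53 = 16

Delta = 16 (mod 53)


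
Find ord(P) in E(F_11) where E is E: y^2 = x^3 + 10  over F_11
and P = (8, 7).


Compute successive multiples of P until we hit O:
  1P = (8, 7)
  2P = (10, 8)
  3P = (7, 10)
  4P = (5, 6)
  5P = (3, 2)
  6P = (1, 0)
  7P = (3, 9)
  8P = (5, 5)
  ... (continuing to 12P)
  12P = O

ord(P) = 12


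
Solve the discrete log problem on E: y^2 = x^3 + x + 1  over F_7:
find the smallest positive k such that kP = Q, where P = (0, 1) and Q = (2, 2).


Enumerate multiples of P until we hit Q = (2, 2):
  1P = (0, 1)
  2P = (2, 5)
  3P = (2, 2)
Match found at i = 3.

k = 3


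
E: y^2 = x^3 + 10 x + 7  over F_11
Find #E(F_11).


For each x in F_11, count y with y^2 = x^3 + 10 x + 7 mod 11:
  x = 3: RHS = 9, y in [3, 8]  -> 2 point(s)
  x = 4: RHS = 1, y in [1, 10]  -> 2 point(s)
  x = 8: RHS = 5, y in [4, 7]  -> 2 point(s)
  x = 9: RHS = 1, y in [1, 10]  -> 2 point(s)
Affine points: 8. Add the point at infinity: total = 9.

#E(F_11) = 9


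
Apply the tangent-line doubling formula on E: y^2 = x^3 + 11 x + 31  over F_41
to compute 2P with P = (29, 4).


Doubling: s = (3 x1^2 + a) / (2 y1)
s = (3*29^2 + 11) / (2*4) mod 41 = 40
x3 = s^2 - 2 x1 mod 41 = 40^2 - 2*29 = 25
y3 = s (x1 - x3) - y1 mod 41 = 40 * (29 - 25) - 4 = 33

2P = (25, 33)


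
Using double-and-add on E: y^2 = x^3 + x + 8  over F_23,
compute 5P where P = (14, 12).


k = 5 = 101_2 (binary, LSB first: 101)
Double-and-add from P = (14, 12):
  bit 0 = 1: acc = O + (14, 12) = (14, 12)
  bit 1 = 0: acc unchanged = (14, 12)
  bit 2 = 1: acc = (14, 12) + (18, 19) = (7, 6)

5P = (7, 6)


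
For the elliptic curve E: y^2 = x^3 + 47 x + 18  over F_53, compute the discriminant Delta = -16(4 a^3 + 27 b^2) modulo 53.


4 a^3 + 27 b^2 = 4*47^3 + 27*18^2 = 415292 + 8748 = 424040
Delta = -16 * (424040) = -6784640
Delta mod 53 = 49

Delta = 49 (mod 53)


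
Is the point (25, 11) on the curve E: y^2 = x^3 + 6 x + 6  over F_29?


Check whether y^2 = x^3 + 6 x + 6 (mod 29) for (x, y) = (25, 11).
LHS: y^2 = 11^2 mod 29 = 5
RHS: x^3 + 6 x + 6 = 25^3 + 6*25 + 6 mod 29 = 5
LHS = RHS

Yes, on the curve


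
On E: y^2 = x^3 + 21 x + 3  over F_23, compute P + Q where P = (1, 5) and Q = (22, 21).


P != Q, so use the chord formula.
s = (y2 - y1) / (x2 - x1) = (16) / (21) mod 23 = 15
x3 = s^2 - x1 - x2 mod 23 = 15^2 - 1 - 22 = 18
y3 = s (x1 - x3) - y1 mod 23 = 15 * (1 - 18) - 5 = 16

P + Q = (18, 16)


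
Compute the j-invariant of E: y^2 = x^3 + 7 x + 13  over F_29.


Delta = -16(4 a^3 + 27 b^2) mod 29 = 15
-1728 * (4 a)^3 = -1728 * (4*7)^3 mod 29 = 17
j = 17 * 15^(-1) mod 29 = 5

j = 5 (mod 29)


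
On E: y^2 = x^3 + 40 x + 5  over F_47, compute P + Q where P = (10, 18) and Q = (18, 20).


P != Q, so use the chord formula.
s = (y2 - y1) / (x2 - x1) = (2) / (8) mod 47 = 12
x3 = s^2 - x1 - x2 mod 47 = 12^2 - 10 - 18 = 22
y3 = s (x1 - x3) - y1 mod 47 = 12 * (10 - 22) - 18 = 26

P + Q = (22, 26)


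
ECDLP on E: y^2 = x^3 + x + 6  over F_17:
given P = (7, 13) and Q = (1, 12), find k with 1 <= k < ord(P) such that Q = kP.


Enumerate multiples of P until we hit Q = (1, 12):
  1P = (7, 13)
  2P = (1, 12)
Match found at i = 2.

k = 2


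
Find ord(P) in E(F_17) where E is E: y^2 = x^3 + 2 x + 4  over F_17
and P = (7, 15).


Compute successive multiples of P until we hit O:
  1P = (7, 15)
  2P = (4, 5)
  3P = (2, 13)
  4P = (0, 15)
  5P = (10, 2)
  6P = (15, 14)
  7P = (16, 1)
  8P = (13, 0)
  ... (continuing to 16P)
  16P = O

ord(P) = 16


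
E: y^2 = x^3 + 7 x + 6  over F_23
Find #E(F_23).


For each x in F_23, count y with y^2 = x^3 + 7 x + 6 mod 23:
  x = 0: RHS = 6, y in [11, 12]  -> 2 point(s)
  x = 3: RHS = 8, y in [10, 13]  -> 2 point(s)
  x = 4: RHS = 6, y in [11, 12]  -> 2 point(s)
  x = 9: RHS = 16, y in [4, 19]  -> 2 point(s)
  x = 10: RHS = 18, y in [8, 15]  -> 2 point(s)
  x = 12: RHS = 1, y in [1, 22]  -> 2 point(s)
  x = 15: RHS = 13, y in [6, 17]  -> 2 point(s)
  x = 17: RHS = 1, y in [1, 22]  -> 2 point(s)
  x = 19: RHS = 6, y in [11, 12]  -> 2 point(s)
  x = 20: RHS = 4, y in [2, 21]  -> 2 point(s)
Affine points: 20. Add the point at infinity: total = 21.

#E(F_23) = 21


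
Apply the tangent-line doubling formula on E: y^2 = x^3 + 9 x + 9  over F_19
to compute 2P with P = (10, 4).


Doubling: s = (3 x1^2 + a) / (2 y1)
s = (3*10^2 + 9) / (2*4) mod 19 = 3
x3 = s^2 - 2 x1 mod 19 = 3^2 - 2*10 = 8
y3 = s (x1 - x3) - y1 mod 19 = 3 * (10 - 8) - 4 = 2

2P = (8, 2)


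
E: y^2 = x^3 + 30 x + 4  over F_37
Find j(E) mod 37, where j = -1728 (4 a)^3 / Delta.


Delta = -16(4 a^3 + 27 b^2) mod 37 = 18
-1728 * (4 a)^3 = -1728 * (4*30)^3 mod 37 = 27
j = 27 * 18^(-1) mod 37 = 20

j = 20 (mod 37)


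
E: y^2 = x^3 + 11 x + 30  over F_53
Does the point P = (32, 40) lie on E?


Check whether y^2 = x^3 + 11 x + 30 (mod 53) for (x, y) = (32, 40).
LHS: y^2 = 40^2 mod 53 = 10
RHS: x^3 + 11 x + 30 = 32^3 + 11*32 + 30 mod 53 = 25
LHS != RHS

No, not on the curve


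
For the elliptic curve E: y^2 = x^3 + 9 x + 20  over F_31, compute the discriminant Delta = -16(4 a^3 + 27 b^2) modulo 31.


4 a^3 + 27 b^2 = 4*9^3 + 27*20^2 = 2916 + 10800 = 13716
Delta = -16 * (13716) = -219456
Delta mod 31 = 24

Delta = 24 (mod 31)


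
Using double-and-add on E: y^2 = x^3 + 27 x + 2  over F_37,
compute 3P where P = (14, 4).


k = 3 = 11_2 (binary, LSB first: 11)
Double-and-add from P = (14, 4):
  bit 0 = 1: acc = O + (14, 4) = (14, 4)
  bit 1 = 1: acc = (14, 4) + (19, 14) = (8, 8)

3P = (8, 8)


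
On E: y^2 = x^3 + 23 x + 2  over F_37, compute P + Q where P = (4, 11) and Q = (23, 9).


P != Q, so use the chord formula.
s = (y2 - y1) / (x2 - x1) = (35) / (19) mod 37 = 33
x3 = s^2 - x1 - x2 mod 37 = 33^2 - 4 - 23 = 26
y3 = s (x1 - x3) - y1 mod 37 = 33 * (4 - 26) - 11 = 3

P + Q = (26, 3)


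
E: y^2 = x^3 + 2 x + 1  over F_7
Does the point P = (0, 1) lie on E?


Check whether y^2 = x^3 + 2 x + 1 (mod 7) for (x, y) = (0, 1).
LHS: y^2 = 1^2 mod 7 = 1
RHS: x^3 + 2 x + 1 = 0^3 + 2*0 + 1 mod 7 = 1
LHS = RHS

Yes, on the curve


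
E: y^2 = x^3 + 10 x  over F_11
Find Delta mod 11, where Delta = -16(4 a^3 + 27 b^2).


4 a^3 + 27 b^2 = 4*10^3 + 27*0^2 = 4000 + 0 = 4000
Delta = -16 * (4000) = -64000
Delta mod 11 = 9

Delta = 9 (mod 11)


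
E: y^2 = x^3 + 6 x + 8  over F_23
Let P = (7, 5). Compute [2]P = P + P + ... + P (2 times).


k = 2 = 10_2 (binary, LSB first: 01)
Double-and-add from P = (7, 5):
  bit 0 = 0: acc unchanged = O
  bit 1 = 1: acc = O + (17, 3) = (17, 3)

2P = (17, 3)


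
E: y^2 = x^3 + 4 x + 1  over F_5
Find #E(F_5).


For each x in F_5, count y with y^2 = x^3 + 4 x + 1 mod 5:
  x = 0: RHS = 1, y in [1, 4]  -> 2 point(s)
  x = 1: RHS = 1, y in [1, 4]  -> 2 point(s)
  x = 3: RHS = 0, y in [0]  -> 1 point(s)
  x = 4: RHS = 1, y in [1, 4]  -> 2 point(s)
Affine points: 7. Add the point at infinity: total = 8.

#E(F_5) = 8


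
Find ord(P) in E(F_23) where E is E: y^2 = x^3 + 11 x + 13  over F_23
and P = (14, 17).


Compute successive multiples of P until we hit O:
  1P = (14, 17)
  2P = (22, 22)
  3P = (5, 3)
  4P = (5, 20)
  5P = (22, 1)
  6P = (14, 6)
  7P = O

ord(P) = 7


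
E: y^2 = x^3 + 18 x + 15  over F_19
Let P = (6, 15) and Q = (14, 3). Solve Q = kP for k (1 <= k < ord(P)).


Enumerate multiples of P until we hit Q = (14, 3):
  1P = (6, 15)
  2P = (14, 16)
  3P = (10, 13)
  4P = (8, 5)
  5P = (11, 10)
  6P = (3, 1)
  7P = (17, 16)
  8P = (7, 16)
  9P = (7, 3)
  10P = (17, 3)
  11P = (3, 18)
  12P = (11, 9)
  13P = (8, 14)
  14P = (10, 6)
  15P = (14, 3)
Match found at i = 15.

k = 15


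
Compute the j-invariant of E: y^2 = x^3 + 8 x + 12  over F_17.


Delta = -16(4 a^3 + 27 b^2) mod 17 = 3
-1728 * (4 a)^3 = -1728 * (4*8)^3 mod 17 = 3
j = 3 * 3^(-1) mod 17 = 1

j = 1 (mod 17)


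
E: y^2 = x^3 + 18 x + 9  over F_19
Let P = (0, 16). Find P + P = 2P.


Doubling: s = (3 x1^2 + a) / (2 y1)
s = (3*0^2 + 18) / (2*16) mod 19 = 16
x3 = s^2 - 2 x1 mod 19 = 16^2 - 2*0 = 9
y3 = s (x1 - x3) - y1 mod 19 = 16 * (0 - 9) - 16 = 11

2P = (9, 11)


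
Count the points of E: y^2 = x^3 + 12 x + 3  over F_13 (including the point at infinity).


For each x in F_13, count y with y^2 = x^3 + 12 x + 3 mod 13:
  x = 0: RHS = 3, y in [4, 9]  -> 2 point(s)
  x = 1: RHS = 3, y in [4, 9]  -> 2 point(s)
  x = 2: RHS = 9, y in [3, 10]  -> 2 point(s)
  x = 3: RHS = 1, y in [1, 12]  -> 2 point(s)
  x = 7: RHS = 1, y in [1, 12]  -> 2 point(s)
  x = 8: RHS = 0, y in [0]  -> 1 point(s)
  x = 11: RHS = 10, y in [6, 7]  -> 2 point(s)
  x = 12: RHS = 3, y in [4, 9]  -> 2 point(s)
Affine points: 15. Add the point at infinity: total = 16.

#E(F_13) = 16


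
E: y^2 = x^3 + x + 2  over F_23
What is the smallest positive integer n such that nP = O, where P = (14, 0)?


Compute successive multiples of P until we hit O:
  1P = (14, 0)
  2P = O

ord(P) = 2


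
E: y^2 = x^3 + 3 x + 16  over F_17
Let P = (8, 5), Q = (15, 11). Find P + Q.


P != Q, so use the chord formula.
s = (y2 - y1) / (x2 - x1) = (6) / (7) mod 17 = 13
x3 = s^2 - x1 - x2 mod 17 = 13^2 - 8 - 15 = 10
y3 = s (x1 - x3) - y1 mod 17 = 13 * (8 - 10) - 5 = 3

P + Q = (10, 3)


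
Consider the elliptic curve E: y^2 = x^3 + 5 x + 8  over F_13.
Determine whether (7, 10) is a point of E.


Check whether y^2 = x^3 + 5 x + 8 (mod 13) for (x, y) = (7, 10).
LHS: y^2 = 10^2 mod 13 = 9
RHS: x^3 + 5 x + 8 = 7^3 + 5*7 + 8 mod 13 = 9
LHS = RHS

Yes, on the curve


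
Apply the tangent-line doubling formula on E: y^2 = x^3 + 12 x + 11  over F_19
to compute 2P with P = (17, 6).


Doubling: s = (3 x1^2 + a) / (2 y1)
s = (3*17^2 + 12) / (2*6) mod 19 = 2
x3 = s^2 - 2 x1 mod 19 = 2^2 - 2*17 = 8
y3 = s (x1 - x3) - y1 mod 19 = 2 * (17 - 8) - 6 = 12

2P = (8, 12)


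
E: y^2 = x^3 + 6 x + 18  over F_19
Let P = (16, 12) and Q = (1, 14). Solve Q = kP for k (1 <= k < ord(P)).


Enumerate multiples of P until we hit Q = (1, 14):
  1P = (16, 12)
  2P = (7, 17)
  3P = (1, 5)
  4P = (11, 3)
  5P = (15, 5)
  6P = (18, 12)
  7P = (4, 7)
  8P = (3, 14)
  9P = (17, 13)
  10P = (6, 17)
  11P = (2, 0)
  12P = (6, 2)
  13P = (17, 6)
  14P = (3, 5)
  15P = (4, 12)
  16P = (18, 7)
  17P = (15, 14)
  18P = (11, 16)
  19P = (1, 14)
Match found at i = 19.

k = 19


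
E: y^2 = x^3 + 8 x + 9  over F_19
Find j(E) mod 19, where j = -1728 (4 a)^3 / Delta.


Delta = -16(4 a^3 + 27 b^2) mod 19 = 13
-1728 * (4 a)^3 = -1728 * (4*8)^3 mod 19 = 12
j = 12 * 13^(-1) mod 19 = 17

j = 17 (mod 19)


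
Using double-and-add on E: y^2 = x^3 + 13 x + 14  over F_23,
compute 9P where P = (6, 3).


k = 9 = 1001_2 (binary, LSB first: 1001)
Double-and-add from P = (6, 3):
  bit 0 = 1: acc = O + (6, 3) = (6, 3)
  bit 1 = 0: acc unchanged = (6, 3)
  bit 2 = 0: acc unchanged = (6, 3)
  bit 3 = 1: acc = (6, 3) + (2, 5) = (21, 16)

9P = (21, 16)
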